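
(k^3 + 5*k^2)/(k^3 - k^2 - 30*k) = k/(k - 6)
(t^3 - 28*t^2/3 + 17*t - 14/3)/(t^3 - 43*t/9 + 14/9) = 3*(t - 7)/(3*t + 7)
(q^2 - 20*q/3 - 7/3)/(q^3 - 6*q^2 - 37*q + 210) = (q + 1/3)/(q^2 + q - 30)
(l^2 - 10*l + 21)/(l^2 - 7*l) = (l - 3)/l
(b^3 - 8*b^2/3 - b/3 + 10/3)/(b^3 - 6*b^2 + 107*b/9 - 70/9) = 3*(b + 1)/(3*b - 7)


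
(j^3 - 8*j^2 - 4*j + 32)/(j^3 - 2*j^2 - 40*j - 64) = (j - 2)/(j + 4)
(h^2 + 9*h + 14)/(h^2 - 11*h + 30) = (h^2 + 9*h + 14)/(h^2 - 11*h + 30)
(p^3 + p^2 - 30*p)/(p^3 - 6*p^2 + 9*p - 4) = p*(p^2 + p - 30)/(p^3 - 6*p^2 + 9*p - 4)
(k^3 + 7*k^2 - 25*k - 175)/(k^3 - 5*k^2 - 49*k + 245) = (k + 5)/(k - 7)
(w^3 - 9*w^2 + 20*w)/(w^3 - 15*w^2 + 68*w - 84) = w*(w^2 - 9*w + 20)/(w^3 - 15*w^2 + 68*w - 84)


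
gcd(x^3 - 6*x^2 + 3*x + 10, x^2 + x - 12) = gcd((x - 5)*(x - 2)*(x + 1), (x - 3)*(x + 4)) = 1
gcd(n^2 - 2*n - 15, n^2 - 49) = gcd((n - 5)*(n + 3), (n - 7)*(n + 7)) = 1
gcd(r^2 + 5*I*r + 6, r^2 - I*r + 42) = r + 6*I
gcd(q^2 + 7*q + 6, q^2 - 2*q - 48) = q + 6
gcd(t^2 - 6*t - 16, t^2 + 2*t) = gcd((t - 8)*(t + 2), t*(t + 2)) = t + 2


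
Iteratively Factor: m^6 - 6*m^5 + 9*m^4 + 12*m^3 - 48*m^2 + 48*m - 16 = (m - 2)*(m^5 - 4*m^4 + m^3 + 14*m^2 - 20*m + 8) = (m - 2)^2*(m^4 - 2*m^3 - 3*m^2 + 8*m - 4) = (m - 2)^2*(m + 2)*(m^3 - 4*m^2 + 5*m - 2) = (m - 2)^2*(m - 1)*(m + 2)*(m^2 - 3*m + 2) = (m - 2)^3*(m - 1)*(m + 2)*(m - 1)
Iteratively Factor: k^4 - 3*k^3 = (k)*(k^3 - 3*k^2) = k*(k - 3)*(k^2) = k^2*(k - 3)*(k)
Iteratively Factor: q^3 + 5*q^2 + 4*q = (q)*(q^2 + 5*q + 4) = q*(q + 4)*(q + 1)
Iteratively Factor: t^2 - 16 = (t - 4)*(t + 4)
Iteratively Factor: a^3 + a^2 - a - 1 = (a - 1)*(a^2 + 2*a + 1) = (a - 1)*(a + 1)*(a + 1)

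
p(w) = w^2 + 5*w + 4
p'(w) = 2*w + 5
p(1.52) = 13.91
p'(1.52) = 8.04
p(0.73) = 8.18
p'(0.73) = 6.46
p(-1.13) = -0.37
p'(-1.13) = 2.74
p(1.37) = 12.73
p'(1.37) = 7.74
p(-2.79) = -2.17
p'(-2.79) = -0.58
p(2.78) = 25.63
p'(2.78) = 10.56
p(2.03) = 18.27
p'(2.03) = 9.06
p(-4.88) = 3.41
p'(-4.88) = -4.76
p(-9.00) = 40.00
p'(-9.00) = -13.00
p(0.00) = 4.00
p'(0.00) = 5.00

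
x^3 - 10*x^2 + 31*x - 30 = (x - 5)*(x - 3)*(x - 2)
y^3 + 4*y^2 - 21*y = y*(y - 3)*(y + 7)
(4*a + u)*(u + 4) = 4*a*u + 16*a + u^2 + 4*u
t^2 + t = t*(t + 1)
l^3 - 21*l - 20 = (l - 5)*(l + 1)*(l + 4)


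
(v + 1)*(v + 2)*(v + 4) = v^3 + 7*v^2 + 14*v + 8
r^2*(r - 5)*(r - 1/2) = r^4 - 11*r^3/2 + 5*r^2/2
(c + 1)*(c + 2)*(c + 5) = c^3 + 8*c^2 + 17*c + 10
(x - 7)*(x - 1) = x^2 - 8*x + 7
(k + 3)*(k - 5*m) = k^2 - 5*k*m + 3*k - 15*m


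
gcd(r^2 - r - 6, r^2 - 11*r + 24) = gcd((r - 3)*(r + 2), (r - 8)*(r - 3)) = r - 3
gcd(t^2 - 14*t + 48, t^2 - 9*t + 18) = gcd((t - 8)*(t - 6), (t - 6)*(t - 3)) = t - 6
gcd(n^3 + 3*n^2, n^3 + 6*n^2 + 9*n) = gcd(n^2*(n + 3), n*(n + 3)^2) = n^2 + 3*n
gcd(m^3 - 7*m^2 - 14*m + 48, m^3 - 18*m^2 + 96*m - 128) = m^2 - 10*m + 16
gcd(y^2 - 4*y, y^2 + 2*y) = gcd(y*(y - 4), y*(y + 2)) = y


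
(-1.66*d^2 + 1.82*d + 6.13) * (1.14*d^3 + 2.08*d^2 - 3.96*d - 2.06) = -1.8924*d^5 - 1.378*d^4 + 17.3474*d^3 + 8.9628*d^2 - 28.024*d - 12.6278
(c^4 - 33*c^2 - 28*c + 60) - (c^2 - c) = c^4 - 34*c^2 - 27*c + 60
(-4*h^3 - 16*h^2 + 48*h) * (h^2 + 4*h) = -4*h^5 - 32*h^4 - 16*h^3 + 192*h^2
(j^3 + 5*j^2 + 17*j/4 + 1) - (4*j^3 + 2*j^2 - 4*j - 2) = -3*j^3 + 3*j^2 + 33*j/4 + 3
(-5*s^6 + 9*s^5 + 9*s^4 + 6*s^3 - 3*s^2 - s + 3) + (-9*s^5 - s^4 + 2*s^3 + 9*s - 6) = -5*s^6 + 8*s^4 + 8*s^3 - 3*s^2 + 8*s - 3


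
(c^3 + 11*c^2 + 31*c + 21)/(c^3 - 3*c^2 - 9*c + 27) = (c^2 + 8*c + 7)/(c^2 - 6*c + 9)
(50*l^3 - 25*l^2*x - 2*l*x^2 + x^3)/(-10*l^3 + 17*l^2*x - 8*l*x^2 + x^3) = (5*l + x)/(-l + x)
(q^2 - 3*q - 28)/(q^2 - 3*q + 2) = (q^2 - 3*q - 28)/(q^2 - 3*q + 2)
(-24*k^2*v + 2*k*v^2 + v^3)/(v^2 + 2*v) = (-24*k^2 + 2*k*v + v^2)/(v + 2)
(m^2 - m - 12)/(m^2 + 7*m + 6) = (m^2 - m - 12)/(m^2 + 7*m + 6)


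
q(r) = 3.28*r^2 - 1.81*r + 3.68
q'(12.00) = 76.91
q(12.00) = 454.28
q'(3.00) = 17.87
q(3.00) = 27.77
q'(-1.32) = -10.47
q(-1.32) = 11.78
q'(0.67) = 2.59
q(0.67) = 3.94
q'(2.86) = 16.95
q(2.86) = 25.33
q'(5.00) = 30.99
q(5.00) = 76.63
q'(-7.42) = -50.49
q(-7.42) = 197.70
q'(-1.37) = -10.80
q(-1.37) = 12.32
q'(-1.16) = -9.42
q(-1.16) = 10.19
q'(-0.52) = -5.22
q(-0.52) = 5.51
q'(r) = 6.56*r - 1.81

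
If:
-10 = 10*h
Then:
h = -1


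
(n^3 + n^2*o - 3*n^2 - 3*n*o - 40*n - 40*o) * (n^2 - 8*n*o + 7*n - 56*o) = n^5 - 7*n^4*o + 4*n^4 - 8*n^3*o^2 - 28*n^3*o - 61*n^3 - 32*n^2*o^2 + 427*n^2*o - 280*n^2 + 488*n*o^2 + 1960*n*o + 2240*o^2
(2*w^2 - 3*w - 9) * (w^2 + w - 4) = 2*w^4 - w^3 - 20*w^2 + 3*w + 36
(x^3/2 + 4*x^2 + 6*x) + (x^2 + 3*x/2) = x^3/2 + 5*x^2 + 15*x/2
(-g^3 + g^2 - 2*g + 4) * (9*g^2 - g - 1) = -9*g^5 + 10*g^4 - 18*g^3 + 37*g^2 - 2*g - 4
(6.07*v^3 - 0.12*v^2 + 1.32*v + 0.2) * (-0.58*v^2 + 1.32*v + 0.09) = -3.5206*v^5 + 8.082*v^4 - 0.3777*v^3 + 1.6156*v^2 + 0.3828*v + 0.018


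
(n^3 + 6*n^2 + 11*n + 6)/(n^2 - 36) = (n^3 + 6*n^2 + 11*n + 6)/(n^2 - 36)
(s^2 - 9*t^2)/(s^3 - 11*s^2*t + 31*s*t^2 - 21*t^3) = (s + 3*t)/(s^2 - 8*s*t + 7*t^2)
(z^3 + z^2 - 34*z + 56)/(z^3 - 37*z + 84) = (z - 2)/(z - 3)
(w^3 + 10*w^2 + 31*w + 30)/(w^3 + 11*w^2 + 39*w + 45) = (w + 2)/(w + 3)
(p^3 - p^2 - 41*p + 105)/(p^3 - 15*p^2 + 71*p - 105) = (p + 7)/(p - 7)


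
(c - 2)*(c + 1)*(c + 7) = c^3 + 6*c^2 - 9*c - 14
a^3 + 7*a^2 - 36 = (a - 2)*(a + 3)*(a + 6)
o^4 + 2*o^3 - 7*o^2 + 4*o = o*(o - 1)^2*(o + 4)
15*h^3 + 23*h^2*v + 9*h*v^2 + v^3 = (h + v)*(3*h + v)*(5*h + v)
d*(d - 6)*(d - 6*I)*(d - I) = d^4 - 6*d^3 - 7*I*d^3 - 6*d^2 + 42*I*d^2 + 36*d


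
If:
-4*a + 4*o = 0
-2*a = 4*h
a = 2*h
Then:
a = 0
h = 0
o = 0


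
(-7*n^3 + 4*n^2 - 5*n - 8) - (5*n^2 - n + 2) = -7*n^3 - n^2 - 4*n - 10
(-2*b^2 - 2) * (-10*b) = 20*b^3 + 20*b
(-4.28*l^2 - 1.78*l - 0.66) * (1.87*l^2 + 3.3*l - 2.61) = -8.0036*l^4 - 17.4526*l^3 + 4.0626*l^2 + 2.4678*l + 1.7226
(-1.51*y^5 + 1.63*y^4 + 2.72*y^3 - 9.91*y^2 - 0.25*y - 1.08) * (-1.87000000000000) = 2.8237*y^5 - 3.0481*y^4 - 5.0864*y^3 + 18.5317*y^2 + 0.4675*y + 2.0196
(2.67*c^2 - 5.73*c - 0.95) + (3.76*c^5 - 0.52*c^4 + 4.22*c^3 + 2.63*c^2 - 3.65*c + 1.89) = 3.76*c^5 - 0.52*c^4 + 4.22*c^3 + 5.3*c^2 - 9.38*c + 0.94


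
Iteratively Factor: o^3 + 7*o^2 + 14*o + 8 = (o + 4)*(o^2 + 3*o + 2) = (o + 2)*(o + 4)*(o + 1)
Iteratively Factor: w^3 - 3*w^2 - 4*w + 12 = (w - 3)*(w^2 - 4) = (w - 3)*(w - 2)*(w + 2)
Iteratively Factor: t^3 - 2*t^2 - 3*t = (t - 3)*(t^2 + t) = t*(t - 3)*(t + 1)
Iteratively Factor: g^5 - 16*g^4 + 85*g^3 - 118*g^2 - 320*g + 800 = (g - 4)*(g^4 - 12*g^3 + 37*g^2 + 30*g - 200) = (g - 5)*(g - 4)*(g^3 - 7*g^2 + 2*g + 40) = (g - 5)*(g - 4)^2*(g^2 - 3*g - 10) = (g - 5)^2*(g - 4)^2*(g + 2)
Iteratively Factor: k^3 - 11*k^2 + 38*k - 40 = (k - 4)*(k^2 - 7*k + 10) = (k - 5)*(k - 4)*(k - 2)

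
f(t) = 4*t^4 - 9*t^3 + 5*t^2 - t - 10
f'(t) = 16*t^3 - 27*t^2 + 10*t - 1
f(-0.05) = -9.94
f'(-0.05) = -1.57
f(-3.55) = 1094.50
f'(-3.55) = -1092.59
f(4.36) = 780.21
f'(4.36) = 855.45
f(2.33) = 18.86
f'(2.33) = 78.11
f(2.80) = 74.69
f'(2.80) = 166.55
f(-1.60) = 67.48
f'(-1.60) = -151.66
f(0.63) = -10.27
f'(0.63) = -1.42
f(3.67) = 334.44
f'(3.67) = 462.93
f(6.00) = 3404.00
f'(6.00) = 2543.00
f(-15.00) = 234005.00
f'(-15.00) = -60226.00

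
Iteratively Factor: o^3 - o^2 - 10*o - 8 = (o - 4)*(o^2 + 3*o + 2) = (o - 4)*(o + 2)*(o + 1)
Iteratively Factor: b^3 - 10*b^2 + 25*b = (b - 5)*(b^2 - 5*b) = b*(b - 5)*(b - 5)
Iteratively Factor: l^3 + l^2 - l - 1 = (l - 1)*(l^2 + 2*l + 1) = (l - 1)*(l + 1)*(l + 1)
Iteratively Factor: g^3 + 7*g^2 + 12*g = (g + 3)*(g^2 + 4*g) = (g + 3)*(g + 4)*(g)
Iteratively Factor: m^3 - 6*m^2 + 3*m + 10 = (m + 1)*(m^2 - 7*m + 10) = (m - 5)*(m + 1)*(m - 2)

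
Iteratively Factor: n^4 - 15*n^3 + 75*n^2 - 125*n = (n - 5)*(n^3 - 10*n^2 + 25*n) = n*(n - 5)*(n^2 - 10*n + 25) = n*(n - 5)^2*(n - 5)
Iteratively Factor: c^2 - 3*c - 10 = (c + 2)*(c - 5)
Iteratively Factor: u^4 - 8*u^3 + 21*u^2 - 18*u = (u)*(u^3 - 8*u^2 + 21*u - 18) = u*(u - 2)*(u^2 - 6*u + 9) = u*(u - 3)*(u - 2)*(u - 3)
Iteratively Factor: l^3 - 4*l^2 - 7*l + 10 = (l - 1)*(l^2 - 3*l - 10) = (l - 1)*(l + 2)*(l - 5)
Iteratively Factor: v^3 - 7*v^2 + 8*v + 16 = (v + 1)*(v^2 - 8*v + 16) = (v - 4)*(v + 1)*(v - 4)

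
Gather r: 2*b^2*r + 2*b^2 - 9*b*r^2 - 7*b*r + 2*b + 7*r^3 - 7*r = 2*b^2 - 9*b*r^2 + 2*b + 7*r^3 + r*(2*b^2 - 7*b - 7)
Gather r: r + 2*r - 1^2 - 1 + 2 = 3*r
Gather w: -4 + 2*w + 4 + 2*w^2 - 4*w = 2*w^2 - 2*w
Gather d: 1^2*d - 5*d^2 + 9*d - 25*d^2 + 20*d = -30*d^2 + 30*d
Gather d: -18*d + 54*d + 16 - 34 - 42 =36*d - 60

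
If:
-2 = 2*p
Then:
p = -1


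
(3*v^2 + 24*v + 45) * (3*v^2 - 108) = 9*v^4 + 72*v^3 - 189*v^2 - 2592*v - 4860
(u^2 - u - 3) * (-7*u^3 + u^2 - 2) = -7*u^5 + 8*u^4 + 20*u^3 - 5*u^2 + 2*u + 6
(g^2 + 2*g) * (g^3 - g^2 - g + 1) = g^5 + g^4 - 3*g^3 - g^2 + 2*g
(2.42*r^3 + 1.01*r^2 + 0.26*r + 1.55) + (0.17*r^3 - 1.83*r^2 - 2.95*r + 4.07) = 2.59*r^3 - 0.82*r^2 - 2.69*r + 5.62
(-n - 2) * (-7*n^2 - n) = 7*n^3 + 15*n^2 + 2*n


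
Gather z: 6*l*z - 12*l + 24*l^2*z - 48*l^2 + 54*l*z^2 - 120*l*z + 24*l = -48*l^2 + 54*l*z^2 + 12*l + z*(24*l^2 - 114*l)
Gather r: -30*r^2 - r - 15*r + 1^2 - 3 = -30*r^2 - 16*r - 2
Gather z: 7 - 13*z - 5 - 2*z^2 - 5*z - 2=-2*z^2 - 18*z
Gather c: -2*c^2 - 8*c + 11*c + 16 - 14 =-2*c^2 + 3*c + 2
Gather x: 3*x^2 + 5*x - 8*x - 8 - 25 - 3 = 3*x^2 - 3*x - 36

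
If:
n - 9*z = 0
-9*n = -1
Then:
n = 1/9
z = 1/81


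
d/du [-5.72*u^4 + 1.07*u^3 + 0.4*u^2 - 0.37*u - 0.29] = -22.88*u^3 + 3.21*u^2 + 0.8*u - 0.37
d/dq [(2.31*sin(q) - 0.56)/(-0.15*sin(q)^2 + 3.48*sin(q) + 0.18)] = (0.3465*sin(q)^2 - 0.167999999999999*sin(q) + 2.3646)*cos(q)/(0.0225*sin(q)^4 - 1.044*sin(q)^3 + 12.0564*sin(q)^2 + 1.2528*sin(q) + 0.0324)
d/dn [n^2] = 2*n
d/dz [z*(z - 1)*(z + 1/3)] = 3*z^2 - 4*z/3 - 1/3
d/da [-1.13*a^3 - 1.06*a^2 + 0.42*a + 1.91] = -3.39*a^2 - 2.12*a + 0.42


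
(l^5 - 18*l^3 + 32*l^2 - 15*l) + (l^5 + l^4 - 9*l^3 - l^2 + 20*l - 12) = 2*l^5 + l^4 - 27*l^3 + 31*l^2 + 5*l - 12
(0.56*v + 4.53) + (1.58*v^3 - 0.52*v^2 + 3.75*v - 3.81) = 1.58*v^3 - 0.52*v^2 + 4.31*v + 0.72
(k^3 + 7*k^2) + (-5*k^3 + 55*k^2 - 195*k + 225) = -4*k^3 + 62*k^2 - 195*k + 225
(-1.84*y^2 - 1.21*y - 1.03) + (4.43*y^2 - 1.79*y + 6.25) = 2.59*y^2 - 3.0*y + 5.22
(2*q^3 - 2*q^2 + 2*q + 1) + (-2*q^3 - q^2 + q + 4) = -3*q^2 + 3*q + 5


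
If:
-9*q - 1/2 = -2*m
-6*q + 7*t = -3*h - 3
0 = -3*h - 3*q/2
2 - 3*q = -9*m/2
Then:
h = 25/276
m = -13/23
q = -25/138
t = -401/644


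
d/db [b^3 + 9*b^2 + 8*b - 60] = 3*b^2 + 18*b + 8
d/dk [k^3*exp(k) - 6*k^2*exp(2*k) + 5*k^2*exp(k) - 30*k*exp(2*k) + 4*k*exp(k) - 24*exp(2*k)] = (k^3 - 12*k^2*exp(k) + 8*k^2 - 72*k*exp(k) + 14*k - 78*exp(k) + 4)*exp(k)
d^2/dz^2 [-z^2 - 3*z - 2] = -2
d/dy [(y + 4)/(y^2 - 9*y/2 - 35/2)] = 2*(-2*y^2 - 16*y + 1)/(4*y^4 - 36*y^3 - 59*y^2 + 630*y + 1225)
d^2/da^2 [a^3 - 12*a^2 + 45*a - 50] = 6*a - 24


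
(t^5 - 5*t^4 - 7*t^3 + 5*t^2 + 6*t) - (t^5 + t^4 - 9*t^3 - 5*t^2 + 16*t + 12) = -6*t^4 + 2*t^3 + 10*t^2 - 10*t - 12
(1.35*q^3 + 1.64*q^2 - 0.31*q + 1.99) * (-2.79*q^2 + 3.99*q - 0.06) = -3.7665*q^5 + 0.810900000000001*q^4 + 7.3275*q^3 - 6.8874*q^2 + 7.9587*q - 0.1194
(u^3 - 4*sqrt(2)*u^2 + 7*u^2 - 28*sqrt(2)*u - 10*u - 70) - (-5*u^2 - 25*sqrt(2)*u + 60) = u^3 - 4*sqrt(2)*u^2 + 12*u^2 - 10*u - 3*sqrt(2)*u - 130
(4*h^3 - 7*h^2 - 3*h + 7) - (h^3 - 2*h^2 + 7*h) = 3*h^3 - 5*h^2 - 10*h + 7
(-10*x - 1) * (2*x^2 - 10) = -20*x^3 - 2*x^2 + 100*x + 10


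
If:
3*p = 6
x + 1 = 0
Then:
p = 2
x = -1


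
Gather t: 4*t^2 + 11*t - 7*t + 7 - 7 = 4*t^2 + 4*t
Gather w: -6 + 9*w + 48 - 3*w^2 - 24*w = -3*w^2 - 15*w + 42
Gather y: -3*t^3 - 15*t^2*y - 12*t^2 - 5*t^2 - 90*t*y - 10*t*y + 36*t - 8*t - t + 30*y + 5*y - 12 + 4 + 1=-3*t^3 - 17*t^2 + 27*t + y*(-15*t^2 - 100*t + 35) - 7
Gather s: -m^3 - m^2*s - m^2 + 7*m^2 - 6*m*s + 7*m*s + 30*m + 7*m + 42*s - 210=-m^3 + 6*m^2 + 37*m + s*(-m^2 + m + 42) - 210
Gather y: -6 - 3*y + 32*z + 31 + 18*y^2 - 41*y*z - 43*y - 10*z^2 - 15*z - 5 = 18*y^2 + y*(-41*z - 46) - 10*z^2 + 17*z + 20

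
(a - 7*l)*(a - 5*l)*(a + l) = a^3 - 11*a^2*l + 23*a*l^2 + 35*l^3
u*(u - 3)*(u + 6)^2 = u^4 + 9*u^3 - 108*u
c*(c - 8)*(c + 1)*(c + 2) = c^4 - 5*c^3 - 22*c^2 - 16*c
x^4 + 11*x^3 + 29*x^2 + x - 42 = (x - 1)*(x + 2)*(x + 3)*(x + 7)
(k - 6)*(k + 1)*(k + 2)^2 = k^4 - k^3 - 22*k^2 - 44*k - 24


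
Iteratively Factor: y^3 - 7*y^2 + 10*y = (y - 2)*(y^2 - 5*y) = (y - 5)*(y - 2)*(y)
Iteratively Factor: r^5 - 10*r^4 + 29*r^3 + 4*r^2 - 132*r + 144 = (r - 3)*(r^4 - 7*r^3 + 8*r^2 + 28*r - 48) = (r - 3)*(r + 2)*(r^3 - 9*r^2 + 26*r - 24) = (r - 4)*(r - 3)*(r + 2)*(r^2 - 5*r + 6) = (r - 4)*(r - 3)^2*(r + 2)*(r - 2)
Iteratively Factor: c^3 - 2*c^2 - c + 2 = (c - 2)*(c^2 - 1) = (c - 2)*(c + 1)*(c - 1)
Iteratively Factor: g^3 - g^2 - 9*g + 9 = (g - 1)*(g^2 - 9) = (g - 1)*(g + 3)*(g - 3)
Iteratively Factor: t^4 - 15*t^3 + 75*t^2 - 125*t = (t - 5)*(t^3 - 10*t^2 + 25*t) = t*(t - 5)*(t^2 - 10*t + 25) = t*(t - 5)^2*(t - 5)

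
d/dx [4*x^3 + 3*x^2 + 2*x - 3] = 12*x^2 + 6*x + 2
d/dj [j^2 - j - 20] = 2*j - 1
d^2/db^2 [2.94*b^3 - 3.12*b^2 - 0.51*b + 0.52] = 17.64*b - 6.24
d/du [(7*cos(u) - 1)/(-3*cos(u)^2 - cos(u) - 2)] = (21*sin(u)^2 + 6*cos(u) - 6)*sin(u)/(3*cos(u)^2 + cos(u) + 2)^2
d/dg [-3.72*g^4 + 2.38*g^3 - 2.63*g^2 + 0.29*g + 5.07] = -14.88*g^3 + 7.14*g^2 - 5.26*g + 0.29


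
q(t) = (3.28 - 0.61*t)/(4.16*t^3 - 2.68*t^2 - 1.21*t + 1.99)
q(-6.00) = -0.01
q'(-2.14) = -0.12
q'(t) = (3.28 - 0.61*t)*(-12.48*t^2 + 5.36*t + 1.21)/(4.16*t^3 - 2.68*t^2 - 1.21*t + 1.99)^2 - 0.61/(4.16*t^3 - 2.68*t^2 - 1.21*t + 1.99)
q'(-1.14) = -2.03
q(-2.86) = -0.04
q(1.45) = 0.33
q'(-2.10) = -0.13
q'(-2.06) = -0.14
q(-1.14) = -0.63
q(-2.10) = -0.10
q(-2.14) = -0.09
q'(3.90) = -0.01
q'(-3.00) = -0.03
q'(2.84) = -0.03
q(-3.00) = -0.04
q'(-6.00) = -0.00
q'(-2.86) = -0.04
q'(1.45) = -0.86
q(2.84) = 0.02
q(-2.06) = -0.10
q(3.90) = 0.00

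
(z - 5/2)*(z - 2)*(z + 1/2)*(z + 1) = z^4 - 3*z^3 - 5*z^2/4 + 21*z/4 + 5/2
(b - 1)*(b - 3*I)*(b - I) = b^3 - b^2 - 4*I*b^2 - 3*b + 4*I*b + 3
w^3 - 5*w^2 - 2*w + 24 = (w - 4)*(w - 3)*(w + 2)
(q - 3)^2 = q^2 - 6*q + 9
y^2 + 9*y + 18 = (y + 3)*(y + 6)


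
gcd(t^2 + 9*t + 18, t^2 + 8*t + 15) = t + 3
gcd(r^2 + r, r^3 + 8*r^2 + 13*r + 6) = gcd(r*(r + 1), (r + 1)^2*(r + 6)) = r + 1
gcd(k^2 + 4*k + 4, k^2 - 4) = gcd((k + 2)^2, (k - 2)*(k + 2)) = k + 2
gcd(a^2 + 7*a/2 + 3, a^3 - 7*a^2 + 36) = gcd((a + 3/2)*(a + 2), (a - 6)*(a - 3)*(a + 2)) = a + 2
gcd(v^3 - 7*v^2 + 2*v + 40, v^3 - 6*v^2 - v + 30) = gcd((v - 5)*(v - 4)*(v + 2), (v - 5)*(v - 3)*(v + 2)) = v^2 - 3*v - 10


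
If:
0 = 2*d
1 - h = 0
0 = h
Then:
No Solution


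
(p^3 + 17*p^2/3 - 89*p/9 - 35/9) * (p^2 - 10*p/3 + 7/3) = p^5 + 7*p^4/3 - 238*p^3/9 + 1142*p^2/27 - 91*p/9 - 245/27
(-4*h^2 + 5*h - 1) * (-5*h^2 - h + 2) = 20*h^4 - 21*h^3 - 8*h^2 + 11*h - 2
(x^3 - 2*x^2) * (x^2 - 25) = x^5 - 2*x^4 - 25*x^3 + 50*x^2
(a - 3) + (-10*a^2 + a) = -10*a^2 + 2*a - 3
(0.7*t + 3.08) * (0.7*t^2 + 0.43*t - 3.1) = 0.49*t^3 + 2.457*t^2 - 0.8456*t - 9.548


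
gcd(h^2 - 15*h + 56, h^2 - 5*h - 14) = h - 7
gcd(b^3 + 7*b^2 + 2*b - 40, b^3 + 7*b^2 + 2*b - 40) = b^3 + 7*b^2 + 2*b - 40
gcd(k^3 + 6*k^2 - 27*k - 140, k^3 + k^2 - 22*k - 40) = k^2 - k - 20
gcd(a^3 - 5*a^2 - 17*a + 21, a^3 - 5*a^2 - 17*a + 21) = a^3 - 5*a^2 - 17*a + 21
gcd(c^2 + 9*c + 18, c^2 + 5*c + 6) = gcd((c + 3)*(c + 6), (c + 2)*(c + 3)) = c + 3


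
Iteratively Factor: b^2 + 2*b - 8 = (b - 2)*(b + 4)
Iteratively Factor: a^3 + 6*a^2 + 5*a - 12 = (a + 3)*(a^2 + 3*a - 4) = (a - 1)*(a + 3)*(a + 4)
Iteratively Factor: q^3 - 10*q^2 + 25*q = (q - 5)*(q^2 - 5*q) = (q - 5)^2*(q)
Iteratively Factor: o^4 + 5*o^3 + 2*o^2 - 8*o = (o + 2)*(o^3 + 3*o^2 - 4*o) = (o + 2)*(o + 4)*(o^2 - o) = o*(o + 2)*(o + 4)*(o - 1)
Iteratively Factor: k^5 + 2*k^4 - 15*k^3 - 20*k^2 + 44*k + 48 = (k - 2)*(k^4 + 4*k^3 - 7*k^2 - 34*k - 24) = (k - 2)*(k + 2)*(k^3 + 2*k^2 - 11*k - 12) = (k - 2)*(k + 2)*(k + 4)*(k^2 - 2*k - 3) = (k - 2)*(k + 1)*(k + 2)*(k + 4)*(k - 3)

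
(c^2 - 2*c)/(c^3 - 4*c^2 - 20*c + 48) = c/(c^2 - 2*c - 24)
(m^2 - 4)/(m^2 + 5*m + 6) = (m - 2)/(m + 3)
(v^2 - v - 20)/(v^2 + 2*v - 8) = (v - 5)/(v - 2)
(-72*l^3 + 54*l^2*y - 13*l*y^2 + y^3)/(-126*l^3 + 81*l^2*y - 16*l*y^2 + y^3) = (-4*l + y)/(-7*l + y)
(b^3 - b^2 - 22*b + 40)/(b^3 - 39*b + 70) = (b^2 + b - 20)/(b^2 + 2*b - 35)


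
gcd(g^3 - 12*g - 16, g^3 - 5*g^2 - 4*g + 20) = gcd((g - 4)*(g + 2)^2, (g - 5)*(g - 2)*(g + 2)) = g + 2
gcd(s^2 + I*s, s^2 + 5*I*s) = s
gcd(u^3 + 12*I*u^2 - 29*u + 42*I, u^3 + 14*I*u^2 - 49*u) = u + 7*I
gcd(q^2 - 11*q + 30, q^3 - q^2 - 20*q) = q - 5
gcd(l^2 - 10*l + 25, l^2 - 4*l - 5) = l - 5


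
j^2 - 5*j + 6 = (j - 3)*(j - 2)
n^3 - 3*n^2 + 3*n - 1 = (n - 1)^3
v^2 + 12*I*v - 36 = (v + 6*I)^2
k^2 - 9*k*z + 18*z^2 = (k - 6*z)*(k - 3*z)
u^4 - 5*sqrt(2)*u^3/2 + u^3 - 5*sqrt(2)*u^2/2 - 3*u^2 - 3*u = u*(u + 1)*(u - 3*sqrt(2))*(u + sqrt(2)/2)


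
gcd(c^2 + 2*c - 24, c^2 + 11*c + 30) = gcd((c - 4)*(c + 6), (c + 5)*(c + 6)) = c + 6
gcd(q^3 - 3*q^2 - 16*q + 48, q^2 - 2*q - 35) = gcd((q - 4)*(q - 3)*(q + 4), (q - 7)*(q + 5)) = 1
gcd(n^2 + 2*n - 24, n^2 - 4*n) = n - 4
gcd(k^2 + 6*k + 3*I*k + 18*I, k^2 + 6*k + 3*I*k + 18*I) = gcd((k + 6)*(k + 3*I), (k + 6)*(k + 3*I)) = k^2 + k*(6 + 3*I) + 18*I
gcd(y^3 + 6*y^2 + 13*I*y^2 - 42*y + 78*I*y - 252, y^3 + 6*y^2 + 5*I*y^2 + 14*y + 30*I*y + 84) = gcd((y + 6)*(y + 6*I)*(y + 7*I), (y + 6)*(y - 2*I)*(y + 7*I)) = y^2 + y*(6 + 7*I) + 42*I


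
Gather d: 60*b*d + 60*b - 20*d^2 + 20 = 60*b*d + 60*b - 20*d^2 + 20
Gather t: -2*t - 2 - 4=-2*t - 6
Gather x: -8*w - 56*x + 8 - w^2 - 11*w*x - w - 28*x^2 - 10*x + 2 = -w^2 - 9*w - 28*x^2 + x*(-11*w - 66) + 10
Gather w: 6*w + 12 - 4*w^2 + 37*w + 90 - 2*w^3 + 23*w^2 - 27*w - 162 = -2*w^3 + 19*w^2 + 16*w - 60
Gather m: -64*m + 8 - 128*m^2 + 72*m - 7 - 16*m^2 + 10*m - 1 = -144*m^2 + 18*m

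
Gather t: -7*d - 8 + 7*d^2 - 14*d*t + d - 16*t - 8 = 7*d^2 - 6*d + t*(-14*d - 16) - 16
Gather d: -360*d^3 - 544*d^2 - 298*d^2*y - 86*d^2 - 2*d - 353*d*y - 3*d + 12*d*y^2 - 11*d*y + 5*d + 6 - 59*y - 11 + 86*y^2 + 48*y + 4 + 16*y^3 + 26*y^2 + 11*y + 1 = -360*d^3 + d^2*(-298*y - 630) + d*(12*y^2 - 364*y) + 16*y^3 + 112*y^2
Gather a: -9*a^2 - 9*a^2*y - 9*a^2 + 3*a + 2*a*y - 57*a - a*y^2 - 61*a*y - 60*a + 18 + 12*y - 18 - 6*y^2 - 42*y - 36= a^2*(-9*y - 18) + a*(-y^2 - 59*y - 114) - 6*y^2 - 30*y - 36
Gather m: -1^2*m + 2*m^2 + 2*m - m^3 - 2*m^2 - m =-m^3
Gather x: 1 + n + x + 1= n + x + 2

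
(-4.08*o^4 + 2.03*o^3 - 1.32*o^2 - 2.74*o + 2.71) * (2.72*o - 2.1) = -11.0976*o^5 + 14.0896*o^4 - 7.8534*o^3 - 4.6808*o^2 + 13.1252*o - 5.691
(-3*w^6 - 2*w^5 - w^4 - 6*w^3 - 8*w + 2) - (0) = -3*w^6 - 2*w^5 - w^4 - 6*w^3 - 8*w + 2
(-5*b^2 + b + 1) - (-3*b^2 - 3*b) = -2*b^2 + 4*b + 1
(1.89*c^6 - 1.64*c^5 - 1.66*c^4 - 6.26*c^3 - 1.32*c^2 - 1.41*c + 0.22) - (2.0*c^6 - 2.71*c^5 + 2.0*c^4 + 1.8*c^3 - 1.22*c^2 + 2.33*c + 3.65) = -0.11*c^6 + 1.07*c^5 - 3.66*c^4 - 8.06*c^3 - 0.1*c^2 - 3.74*c - 3.43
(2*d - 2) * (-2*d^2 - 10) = -4*d^3 + 4*d^2 - 20*d + 20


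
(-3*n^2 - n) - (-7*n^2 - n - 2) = 4*n^2 + 2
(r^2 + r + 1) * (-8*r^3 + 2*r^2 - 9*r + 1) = -8*r^5 - 6*r^4 - 15*r^3 - 6*r^2 - 8*r + 1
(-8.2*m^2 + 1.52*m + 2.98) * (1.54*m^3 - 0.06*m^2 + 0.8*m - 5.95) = -12.628*m^5 + 2.8328*m^4 - 2.062*m^3 + 49.8272*m^2 - 6.66*m - 17.731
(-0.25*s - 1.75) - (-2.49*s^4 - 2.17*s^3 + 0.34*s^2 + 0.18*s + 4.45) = 2.49*s^4 + 2.17*s^3 - 0.34*s^2 - 0.43*s - 6.2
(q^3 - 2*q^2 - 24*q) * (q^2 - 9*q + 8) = q^5 - 11*q^4 + 2*q^3 + 200*q^2 - 192*q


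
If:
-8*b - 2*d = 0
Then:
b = -d/4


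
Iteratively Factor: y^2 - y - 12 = (y - 4)*(y + 3)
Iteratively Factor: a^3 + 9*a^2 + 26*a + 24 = (a + 4)*(a^2 + 5*a + 6) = (a + 3)*(a + 4)*(a + 2)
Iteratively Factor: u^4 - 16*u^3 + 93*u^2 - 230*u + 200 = (u - 5)*(u^3 - 11*u^2 + 38*u - 40) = (u - 5)^2*(u^2 - 6*u + 8) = (u - 5)^2*(u - 4)*(u - 2)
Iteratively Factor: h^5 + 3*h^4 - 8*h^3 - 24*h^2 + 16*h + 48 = (h - 2)*(h^4 + 5*h^3 + 2*h^2 - 20*h - 24) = (h - 2)^2*(h^3 + 7*h^2 + 16*h + 12) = (h - 2)^2*(h + 2)*(h^2 + 5*h + 6) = (h - 2)^2*(h + 2)*(h + 3)*(h + 2)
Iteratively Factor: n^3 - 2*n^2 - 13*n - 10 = (n + 2)*(n^2 - 4*n - 5) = (n - 5)*(n + 2)*(n + 1)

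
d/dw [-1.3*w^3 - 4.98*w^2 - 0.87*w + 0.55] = -3.9*w^2 - 9.96*w - 0.87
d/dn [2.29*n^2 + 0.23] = 4.58*n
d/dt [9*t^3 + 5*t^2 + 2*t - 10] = 27*t^2 + 10*t + 2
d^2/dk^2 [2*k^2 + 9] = 4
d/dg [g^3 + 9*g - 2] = 3*g^2 + 9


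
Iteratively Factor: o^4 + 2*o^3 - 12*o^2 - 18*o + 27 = (o - 1)*(o^3 + 3*o^2 - 9*o - 27) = (o - 1)*(o + 3)*(o^2 - 9) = (o - 1)*(o + 3)^2*(o - 3)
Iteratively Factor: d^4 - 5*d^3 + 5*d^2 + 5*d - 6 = (d + 1)*(d^3 - 6*d^2 + 11*d - 6) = (d - 3)*(d + 1)*(d^2 - 3*d + 2) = (d - 3)*(d - 1)*(d + 1)*(d - 2)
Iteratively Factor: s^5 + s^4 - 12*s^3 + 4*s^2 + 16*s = (s - 2)*(s^4 + 3*s^3 - 6*s^2 - 8*s) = s*(s - 2)*(s^3 + 3*s^2 - 6*s - 8) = s*(s - 2)^2*(s^2 + 5*s + 4) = s*(s - 2)^2*(s + 4)*(s + 1)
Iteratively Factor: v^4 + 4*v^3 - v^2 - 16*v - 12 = (v + 1)*(v^3 + 3*v^2 - 4*v - 12) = (v + 1)*(v + 2)*(v^2 + v - 6) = (v + 1)*(v + 2)*(v + 3)*(v - 2)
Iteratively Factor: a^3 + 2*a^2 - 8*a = (a - 2)*(a^2 + 4*a) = a*(a - 2)*(a + 4)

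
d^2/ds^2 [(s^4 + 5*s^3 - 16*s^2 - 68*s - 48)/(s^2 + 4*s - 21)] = 2*(s^6 + 12*s^5 - 15*s^4 - 491*s^3 + 234*s^2 + 1755*s - 14544)/(s^6 + 12*s^5 - 15*s^4 - 440*s^3 + 315*s^2 + 5292*s - 9261)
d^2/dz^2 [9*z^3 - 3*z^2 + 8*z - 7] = 54*z - 6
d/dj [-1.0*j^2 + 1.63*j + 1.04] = 1.63 - 2.0*j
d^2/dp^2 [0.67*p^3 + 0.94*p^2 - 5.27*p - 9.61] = 4.02*p + 1.88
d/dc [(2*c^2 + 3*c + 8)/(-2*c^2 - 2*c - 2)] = (c^2 + 12*c + 5)/(2*(c^4 + 2*c^3 + 3*c^2 + 2*c + 1))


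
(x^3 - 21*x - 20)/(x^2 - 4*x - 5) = x + 4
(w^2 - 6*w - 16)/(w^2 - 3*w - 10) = (w - 8)/(w - 5)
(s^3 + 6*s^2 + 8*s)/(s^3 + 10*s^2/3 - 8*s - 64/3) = 3*s/(3*s - 8)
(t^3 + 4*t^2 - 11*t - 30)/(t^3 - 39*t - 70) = (t - 3)/(t - 7)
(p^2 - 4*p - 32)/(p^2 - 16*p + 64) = (p + 4)/(p - 8)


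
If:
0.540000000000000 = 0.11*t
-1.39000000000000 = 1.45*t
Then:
No Solution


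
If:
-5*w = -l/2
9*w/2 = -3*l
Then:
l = 0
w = 0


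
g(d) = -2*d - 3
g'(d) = -2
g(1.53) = -6.06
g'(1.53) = -2.00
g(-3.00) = 3.00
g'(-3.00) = -2.00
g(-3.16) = 3.32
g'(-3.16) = -2.00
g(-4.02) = 5.04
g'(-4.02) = -2.00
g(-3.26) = 3.52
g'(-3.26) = -2.00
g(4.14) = -11.28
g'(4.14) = -2.00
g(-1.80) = 0.60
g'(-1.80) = -2.00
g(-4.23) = 5.46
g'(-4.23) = -2.00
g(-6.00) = 9.00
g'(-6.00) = -2.00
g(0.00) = -3.00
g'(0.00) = -2.00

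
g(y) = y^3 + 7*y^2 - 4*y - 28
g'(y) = 3*y^2 + 14*y - 4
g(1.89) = -3.80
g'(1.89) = 33.18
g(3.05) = 53.29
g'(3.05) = 66.61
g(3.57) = 92.43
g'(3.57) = 84.21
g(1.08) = -22.90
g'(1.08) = 14.62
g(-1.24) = -14.18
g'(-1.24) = -16.75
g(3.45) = 82.58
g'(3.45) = 80.01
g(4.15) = 147.43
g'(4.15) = 105.77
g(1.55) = -13.66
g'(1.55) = 24.91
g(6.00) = 416.00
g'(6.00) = 188.00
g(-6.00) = 32.00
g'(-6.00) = 20.00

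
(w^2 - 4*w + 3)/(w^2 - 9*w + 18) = (w - 1)/(w - 6)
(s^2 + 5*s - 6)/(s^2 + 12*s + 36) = (s - 1)/(s + 6)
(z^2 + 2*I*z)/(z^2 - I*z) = (z + 2*I)/(z - I)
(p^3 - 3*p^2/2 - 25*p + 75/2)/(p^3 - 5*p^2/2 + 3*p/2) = (p^2 - 25)/(p*(p - 1))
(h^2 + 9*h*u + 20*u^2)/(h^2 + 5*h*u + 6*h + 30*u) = (h + 4*u)/(h + 6)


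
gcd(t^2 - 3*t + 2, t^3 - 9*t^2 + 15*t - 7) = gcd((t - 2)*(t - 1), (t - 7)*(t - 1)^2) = t - 1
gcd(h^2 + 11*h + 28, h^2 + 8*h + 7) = h + 7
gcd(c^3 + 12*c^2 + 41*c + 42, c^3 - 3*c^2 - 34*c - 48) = c^2 + 5*c + 6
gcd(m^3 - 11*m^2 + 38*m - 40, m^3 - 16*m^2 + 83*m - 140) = m^2 - 9*m + 20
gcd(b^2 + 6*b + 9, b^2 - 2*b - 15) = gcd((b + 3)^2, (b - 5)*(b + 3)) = b + 3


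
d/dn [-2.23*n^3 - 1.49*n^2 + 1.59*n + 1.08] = -6.69*n^2 - 2.98*n + 1.59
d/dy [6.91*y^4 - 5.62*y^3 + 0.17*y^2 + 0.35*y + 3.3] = 27.64*y^3 - 16.86*y^2 + 0.34*y + 0.35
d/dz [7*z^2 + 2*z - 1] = 14*z + 2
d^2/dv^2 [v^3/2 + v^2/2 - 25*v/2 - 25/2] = 3*v + 1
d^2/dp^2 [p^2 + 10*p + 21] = 2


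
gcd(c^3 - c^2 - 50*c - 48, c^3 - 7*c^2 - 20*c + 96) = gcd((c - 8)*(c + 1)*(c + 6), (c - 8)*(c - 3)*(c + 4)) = c - 8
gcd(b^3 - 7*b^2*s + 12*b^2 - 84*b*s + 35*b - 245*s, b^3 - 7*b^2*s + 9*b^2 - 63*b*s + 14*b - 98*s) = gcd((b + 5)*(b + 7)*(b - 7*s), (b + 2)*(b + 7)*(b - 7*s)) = -b^2 + 7*b*s - 7*b + 49*s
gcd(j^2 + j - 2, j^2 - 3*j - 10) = j + 2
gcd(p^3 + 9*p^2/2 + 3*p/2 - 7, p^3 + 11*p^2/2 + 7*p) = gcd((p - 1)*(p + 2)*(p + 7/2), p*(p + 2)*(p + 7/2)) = p^2 + 11*p/2 + 7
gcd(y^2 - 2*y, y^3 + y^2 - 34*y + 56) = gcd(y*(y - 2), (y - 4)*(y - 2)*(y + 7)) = y - 2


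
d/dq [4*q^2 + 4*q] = 8*q + 4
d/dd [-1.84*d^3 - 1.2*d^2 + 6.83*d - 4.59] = -5.52*d^2 - 2.4*d + 6.83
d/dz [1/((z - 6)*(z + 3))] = (3 - 2*z)/(z^4 - 6*z^3 - 27*z^2 + 108*z + 324)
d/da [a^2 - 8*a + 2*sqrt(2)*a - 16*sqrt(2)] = 2*a - 8 + 2*sqrt(2)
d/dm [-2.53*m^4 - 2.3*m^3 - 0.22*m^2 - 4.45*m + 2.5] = -10.12*m^3 - 6.9*m^2 - 0.44*m - 4.45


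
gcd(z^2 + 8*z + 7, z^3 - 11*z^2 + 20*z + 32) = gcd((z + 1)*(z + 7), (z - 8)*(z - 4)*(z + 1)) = z + 1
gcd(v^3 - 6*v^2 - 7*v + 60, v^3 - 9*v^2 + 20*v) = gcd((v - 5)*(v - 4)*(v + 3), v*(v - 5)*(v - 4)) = v^2 - 9*v + 20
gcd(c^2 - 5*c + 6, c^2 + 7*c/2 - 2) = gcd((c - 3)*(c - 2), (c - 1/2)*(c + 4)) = 1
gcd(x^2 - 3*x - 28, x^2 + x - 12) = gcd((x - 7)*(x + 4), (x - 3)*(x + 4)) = x + 4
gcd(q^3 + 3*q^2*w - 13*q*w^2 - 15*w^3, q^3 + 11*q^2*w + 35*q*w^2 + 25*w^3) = q^2 + 6*q*w + 5*w^2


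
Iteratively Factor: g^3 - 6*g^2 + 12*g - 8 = (g - 2)*(g^2 - 4*g + 4) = (g - 2)^2*(g - 2)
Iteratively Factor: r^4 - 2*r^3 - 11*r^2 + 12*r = (r + 3)*(r^3 - 5*r^2 + 4*r) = (r - 1)*(r + 3)*(r^2 - 4*r) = r*(r - 1)*(r + 3)*(r - 4)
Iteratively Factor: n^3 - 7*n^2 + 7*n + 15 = (n + 1)*(n^2 - 8*n + 15) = (n - 3)*(n + 1)*(n - 5)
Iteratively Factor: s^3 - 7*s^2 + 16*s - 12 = (s - 3)*(s^2 - 4*s + 4) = (s - 3)*(s - 2)*(s - 2)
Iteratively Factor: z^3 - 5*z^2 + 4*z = (z - 4)*(z^2 - z) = (z - 4)*(z - 1)*(z)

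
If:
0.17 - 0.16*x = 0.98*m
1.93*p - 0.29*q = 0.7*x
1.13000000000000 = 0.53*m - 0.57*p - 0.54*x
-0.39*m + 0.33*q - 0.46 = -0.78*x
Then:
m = 0.49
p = 0.28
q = 6.49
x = -1.91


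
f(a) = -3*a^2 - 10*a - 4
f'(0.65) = -13.90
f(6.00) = -172.00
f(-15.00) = -529.00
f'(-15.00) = 80.00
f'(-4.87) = 19.22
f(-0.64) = 1.17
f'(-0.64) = -6.16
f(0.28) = -7.04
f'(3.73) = -32.38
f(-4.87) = -26.45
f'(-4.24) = 15.44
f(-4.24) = -15.53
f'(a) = -6*a - 10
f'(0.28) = -11.68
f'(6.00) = -46.00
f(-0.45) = -0.11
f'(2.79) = -26.74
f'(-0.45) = -7.30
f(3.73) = -83.04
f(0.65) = -11.77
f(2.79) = -55.25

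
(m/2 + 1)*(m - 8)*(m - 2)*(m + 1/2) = m^4/2 - 15*m^3/4 - 4*m^2 + 15*m + 8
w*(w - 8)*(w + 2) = w^3 - 6*w^2 - 16*w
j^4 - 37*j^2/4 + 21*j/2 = j*(j - 2)*(j - 3/2)*(j + 7/2)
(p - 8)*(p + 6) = p^2 - 2*p - 48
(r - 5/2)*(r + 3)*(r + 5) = r^3 + 11*r^2/2 - 5*r - 75/2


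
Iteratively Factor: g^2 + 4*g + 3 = (g + 1)*(g + 3)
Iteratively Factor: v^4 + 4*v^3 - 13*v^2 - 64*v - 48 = (v + 3)*(v^3 + v^2 - 16*v - 16) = (v + 3)*(v + 4)*(v^2 - 3*v - 4) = (v - 4)*(v + 3)*(v + 4)*(v + 1)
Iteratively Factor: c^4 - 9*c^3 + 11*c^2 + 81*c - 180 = (c - 5)*(c^3 - 4*c^2 - 9*c + 36) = (c - 5)*(c - 3)*(c^2 - c - 12) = (c - 5)*(c - 4)*(c - 3)*(c + 3)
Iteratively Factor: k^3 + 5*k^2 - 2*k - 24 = (k + 4)*(k^2 + k - 6) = (k + 3)*(k + 4)*(k - 2)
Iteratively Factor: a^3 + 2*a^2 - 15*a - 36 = (a + 3)*(a^2 - a - 12) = (a - 4)*(a + 3)*(a + 3)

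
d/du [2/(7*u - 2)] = -14/(7*u - 2)^2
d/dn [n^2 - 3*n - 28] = 2*n - 3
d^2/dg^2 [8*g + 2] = 0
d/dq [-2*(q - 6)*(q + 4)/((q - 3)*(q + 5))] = 4*(-2*q^2 - 9*q - 39)/(q^4 + 4*q^3 - 26*q^2 - 60*q + 225)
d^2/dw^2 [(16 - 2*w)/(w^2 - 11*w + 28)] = 4*(-(w - 8)*(2*w - 11)^2 + (3*w - 19)*(w^2 - 11*w + 28))/(w^2 - 11*w + 28)^3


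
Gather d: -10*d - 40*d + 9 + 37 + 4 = 50 - 50*d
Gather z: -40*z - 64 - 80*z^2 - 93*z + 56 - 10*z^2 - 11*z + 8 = -90*z^2 - 144*z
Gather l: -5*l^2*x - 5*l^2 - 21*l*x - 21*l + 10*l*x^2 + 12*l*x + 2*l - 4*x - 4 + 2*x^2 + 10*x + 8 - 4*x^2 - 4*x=l^2*(-5*x - 5) + l*(10*x^2 - 9*x - 19) - 2*x^2 + 2*x + 4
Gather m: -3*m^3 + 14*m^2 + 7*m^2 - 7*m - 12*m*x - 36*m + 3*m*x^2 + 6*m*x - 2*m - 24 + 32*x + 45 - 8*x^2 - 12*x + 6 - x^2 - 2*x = -3*m^3 + 21*m^2 + m*(3*x^2 - 6*x - 45) - 9*x^2 + 18*x + 27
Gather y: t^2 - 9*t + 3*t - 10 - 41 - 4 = t^2 - 6*t - 55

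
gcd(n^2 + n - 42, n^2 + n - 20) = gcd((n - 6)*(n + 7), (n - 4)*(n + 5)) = 1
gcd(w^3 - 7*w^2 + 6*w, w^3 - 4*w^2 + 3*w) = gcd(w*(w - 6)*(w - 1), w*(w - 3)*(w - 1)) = w^2 - w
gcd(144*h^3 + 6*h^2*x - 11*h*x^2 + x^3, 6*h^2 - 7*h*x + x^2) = -6*h + x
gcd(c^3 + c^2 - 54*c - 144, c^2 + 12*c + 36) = c + 6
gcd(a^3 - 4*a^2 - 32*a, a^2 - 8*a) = a^2 - 8*a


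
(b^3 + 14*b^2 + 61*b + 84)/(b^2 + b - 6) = (b^2 + 11*b + 28)/(b - 2)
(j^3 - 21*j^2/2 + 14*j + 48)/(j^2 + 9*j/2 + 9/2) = (j^2 - 12*j + 32)/(j + 3)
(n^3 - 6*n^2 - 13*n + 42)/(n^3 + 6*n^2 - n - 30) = (n - 7)/(n + 5)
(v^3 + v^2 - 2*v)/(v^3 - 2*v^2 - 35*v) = (-v^2 - v + 2)/(-v^2 + 2*v + 35)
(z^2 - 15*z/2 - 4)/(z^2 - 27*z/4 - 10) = 2*(2*z + 1)/(4*z + 5)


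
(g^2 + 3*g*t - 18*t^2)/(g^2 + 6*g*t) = (g - 3*t)/g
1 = 1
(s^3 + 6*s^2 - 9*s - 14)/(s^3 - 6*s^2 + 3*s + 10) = (s + 7)/(s - 5)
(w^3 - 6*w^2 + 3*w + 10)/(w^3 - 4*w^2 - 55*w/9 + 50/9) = 9*(w^2 - w - 2)/(9*w^2 + 9*w - 10)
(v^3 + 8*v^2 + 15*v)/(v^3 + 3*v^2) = (v + 5)/v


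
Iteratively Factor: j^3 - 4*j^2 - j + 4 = (j - 1)*(j^2 - 3*j - 4) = (j - 4)*(j - 1)*(j + 1)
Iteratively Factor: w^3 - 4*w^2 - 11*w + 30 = (w - 5)*(w^2 + w - 6) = (w - 5)*(w + 3)*(w - 2)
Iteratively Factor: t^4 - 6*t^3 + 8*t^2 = (t)*(t^3 - 6*t^2 + 8*t) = t*(t - 2)*(t^2 - 4*t) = t*(t - 4)*(t - 2)*(t)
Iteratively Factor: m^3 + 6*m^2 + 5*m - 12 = (m + 3)*(m^2 + 3*m - 4) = (m + 3)*(m + 4)*(m - 1)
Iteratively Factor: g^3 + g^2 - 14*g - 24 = (g + 3)*(g^2 - 2*g - 8) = (g + 2)*(g + 3)*(g - 4)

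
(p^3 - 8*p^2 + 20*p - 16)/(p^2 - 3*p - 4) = (p^2 - 4*p + 4)/(p + 1)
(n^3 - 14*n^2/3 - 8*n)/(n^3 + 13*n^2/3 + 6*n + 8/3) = n*(n - 6)/(n^2 + 3*n + 2)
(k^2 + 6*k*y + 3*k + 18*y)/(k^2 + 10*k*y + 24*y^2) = (k + 3)/(k + 4*y)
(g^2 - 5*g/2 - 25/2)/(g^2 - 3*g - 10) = (g + 5/2)/(g + 2)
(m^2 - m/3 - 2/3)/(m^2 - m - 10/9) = 3*(m - 1)/(3*m - 5)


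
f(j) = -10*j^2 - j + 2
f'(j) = -20*j - 1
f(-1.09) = -8.79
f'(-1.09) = 20.80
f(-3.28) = -102.30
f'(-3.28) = 64.60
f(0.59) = -2.07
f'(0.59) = -12.80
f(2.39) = -57.51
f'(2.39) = -48.80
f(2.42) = -58.98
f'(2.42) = -49.40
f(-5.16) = -259.10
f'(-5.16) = 102.20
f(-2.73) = -69.80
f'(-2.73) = 53.60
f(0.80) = -5.20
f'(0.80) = -17.00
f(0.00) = 2.00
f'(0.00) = -1.00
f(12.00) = -1450.00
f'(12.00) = -241.00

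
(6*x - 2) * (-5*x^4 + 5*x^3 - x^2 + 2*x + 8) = -30*x^5 + 40*x^4 - 16*x^3 + 14*x^2 + 44*x - 16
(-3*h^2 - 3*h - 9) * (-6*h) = 18*h^3 + 18*h^2 + 54*h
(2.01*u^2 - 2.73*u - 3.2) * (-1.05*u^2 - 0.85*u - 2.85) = -2.1105*u^4 + 1.158*u^3 - 0.0479999999999992*u^2 + 10.5005*u + 9.12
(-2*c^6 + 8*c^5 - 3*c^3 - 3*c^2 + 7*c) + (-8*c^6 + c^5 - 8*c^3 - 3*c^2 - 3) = -10*c^6 + 9*c^5 - 11*c^3 - 6*c^2 + 7*c - 3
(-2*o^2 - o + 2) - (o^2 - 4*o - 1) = -3*o^2 + 3*o + 3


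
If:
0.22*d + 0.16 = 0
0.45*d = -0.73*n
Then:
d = -0.73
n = 0.45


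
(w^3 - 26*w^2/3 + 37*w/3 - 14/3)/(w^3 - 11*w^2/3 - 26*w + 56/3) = (w - 1)/(w + 4)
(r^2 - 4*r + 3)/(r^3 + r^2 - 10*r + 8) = (r - 3)/(r^2 + 2*r - 8)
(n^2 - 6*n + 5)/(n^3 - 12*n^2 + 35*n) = (n - 1)/(n*(n - 7))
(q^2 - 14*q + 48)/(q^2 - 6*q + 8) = (q^2 - 14*q + 48)/(q^2 - 6*q + 8)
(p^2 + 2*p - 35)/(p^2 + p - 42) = (p - 5)/(p - 6)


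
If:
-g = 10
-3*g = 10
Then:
No Solution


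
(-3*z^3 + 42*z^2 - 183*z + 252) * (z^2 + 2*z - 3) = -3*z^5 + 36*z^4 - 90*z^3 - 240*z^2 + 1053*z - 756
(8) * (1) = 8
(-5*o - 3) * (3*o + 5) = -15*o^2 - 34*o - 15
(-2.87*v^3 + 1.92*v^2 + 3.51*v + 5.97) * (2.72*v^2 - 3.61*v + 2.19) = -7.8064*v^5 + 15.5831*v^4 - 3.6693*v^3 + 7.7721*v^2 - 13.8648*v + 13.0743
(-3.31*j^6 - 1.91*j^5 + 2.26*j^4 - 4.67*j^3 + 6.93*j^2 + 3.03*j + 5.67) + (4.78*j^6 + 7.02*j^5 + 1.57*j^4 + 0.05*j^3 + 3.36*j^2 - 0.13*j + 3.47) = 1.47*j^6 + 5.11*j^5 + 3.83*j^4 - 4.62*j^3 + 10.29*j^2 + 2.9*j + 9.14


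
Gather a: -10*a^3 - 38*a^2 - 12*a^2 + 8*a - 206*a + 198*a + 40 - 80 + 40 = -10*a^3 - 50*a^2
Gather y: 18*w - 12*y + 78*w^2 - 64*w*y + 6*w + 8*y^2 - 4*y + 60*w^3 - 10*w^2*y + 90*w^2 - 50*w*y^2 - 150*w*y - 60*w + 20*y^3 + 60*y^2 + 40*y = 60*w^3 + 168*w^2 - 36*w + 20*y^3 + y^2*(68 - 50*w) + y*(-10*w^2 - 214*w + 24)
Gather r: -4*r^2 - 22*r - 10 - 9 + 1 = -4*r^2 - 22*r - 18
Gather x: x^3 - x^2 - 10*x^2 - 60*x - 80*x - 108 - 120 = x^3 - 11*x^2 - 140*x - 228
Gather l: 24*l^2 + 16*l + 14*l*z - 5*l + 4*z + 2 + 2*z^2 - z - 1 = 24*l^2 + l*(14*z + 11) + 2*z^2 + 3*z + 1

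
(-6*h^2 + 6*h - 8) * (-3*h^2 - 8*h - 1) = 18*h^4 + 30*h^3 - 18*h^2 + 58*h + 8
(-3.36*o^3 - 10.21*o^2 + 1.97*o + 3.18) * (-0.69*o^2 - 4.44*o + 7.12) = 2.3184*o^5 + 21.9633*o^4 + 20.0499*o^3 - 83.6362*o^2 - 0.0928000000000004*o + 22.6416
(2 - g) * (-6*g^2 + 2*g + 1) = 6*g^3 - 14*g^2 + 3*g + 2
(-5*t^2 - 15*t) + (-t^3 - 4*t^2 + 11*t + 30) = -t^3 - 9*t^2 - 4*t + 30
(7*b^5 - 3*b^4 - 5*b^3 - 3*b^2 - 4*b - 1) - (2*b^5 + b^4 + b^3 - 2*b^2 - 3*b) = 5*b^5 - 4*b^4 - 6*b^3 - b^2 - b - 1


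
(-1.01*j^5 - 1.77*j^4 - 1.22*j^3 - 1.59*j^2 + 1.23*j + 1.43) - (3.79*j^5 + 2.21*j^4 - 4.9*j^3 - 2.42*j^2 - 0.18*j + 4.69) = -4.8*j^5 - 3.98*j^4 + 3.68*j^3 + 0.83*j^2 + 1.41*j - 3.26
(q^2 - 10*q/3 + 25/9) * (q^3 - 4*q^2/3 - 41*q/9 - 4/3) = q^5 - 14*q^4/3 + 8*q^3/3 + 274*q^2/27 - 665*q/81 - 100/27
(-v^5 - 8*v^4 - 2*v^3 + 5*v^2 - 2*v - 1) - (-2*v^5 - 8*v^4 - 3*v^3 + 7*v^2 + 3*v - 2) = v^5 + v^3 - 2*v^2 - 5*v + 1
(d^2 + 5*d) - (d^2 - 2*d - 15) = 7*d + 15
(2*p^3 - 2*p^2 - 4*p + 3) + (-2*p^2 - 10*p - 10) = 2*p^3 - 4*p^2 - 14*p - 7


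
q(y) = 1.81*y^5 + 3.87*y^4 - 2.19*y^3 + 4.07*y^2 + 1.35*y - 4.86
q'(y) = 9.05*y^4 + 15.48*y^3 - 6.57*y^2 + 8.14*y + 1.35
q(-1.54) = 16.80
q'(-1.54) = -32.40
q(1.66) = 50.78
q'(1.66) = 136.29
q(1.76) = 65.88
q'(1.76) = 166.55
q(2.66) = 421.10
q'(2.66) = 720.95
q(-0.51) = -4.00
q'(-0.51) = -5.95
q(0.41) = -3.64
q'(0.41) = 4.91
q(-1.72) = 22.63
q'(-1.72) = -31.65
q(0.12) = -4.64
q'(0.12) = 2.26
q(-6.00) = -8452.44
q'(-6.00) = 8101.11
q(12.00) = 527447.34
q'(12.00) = 213563.19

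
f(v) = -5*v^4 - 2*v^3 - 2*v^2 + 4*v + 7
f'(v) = -20*v^3 - 6*v^2 - 4*v + 4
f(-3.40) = -619.28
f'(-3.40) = 734.32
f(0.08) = 7.31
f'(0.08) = 3.63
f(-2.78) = -275.25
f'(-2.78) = 398.45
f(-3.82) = -990.67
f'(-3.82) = 1046.58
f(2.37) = -179.13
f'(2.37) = -305.42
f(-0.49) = 4.51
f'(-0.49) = 6.87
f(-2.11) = -90.66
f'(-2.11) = 173.61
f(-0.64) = 3.31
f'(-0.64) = 9.35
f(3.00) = -458.00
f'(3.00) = -602.00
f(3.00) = -458.00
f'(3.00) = -602.00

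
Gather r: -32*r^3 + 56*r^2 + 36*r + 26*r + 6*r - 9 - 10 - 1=-32*r^3 + 56*r^2 + 68*r - 20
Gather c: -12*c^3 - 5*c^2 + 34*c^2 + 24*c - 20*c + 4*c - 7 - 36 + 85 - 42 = -12*c^3 + 29*c^2 + 8*c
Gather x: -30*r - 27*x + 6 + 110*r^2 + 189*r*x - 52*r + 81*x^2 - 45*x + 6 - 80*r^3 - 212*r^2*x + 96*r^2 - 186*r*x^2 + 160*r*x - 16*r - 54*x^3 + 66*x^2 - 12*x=-80*r^3 + 206*r^2 - 98*r - 54*x^3 + x^2*(147 - 186*r) + x*(-212*r^2 + 349*r - 84) + 12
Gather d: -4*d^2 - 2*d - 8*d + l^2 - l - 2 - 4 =-4*d^2 - 10*d + l^2 - l - 6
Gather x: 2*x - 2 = 2*x - 2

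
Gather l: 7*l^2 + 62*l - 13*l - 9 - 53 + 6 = 7*l^2 + 49*l - 56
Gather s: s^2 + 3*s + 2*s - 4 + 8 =s^2 + 5*s + 4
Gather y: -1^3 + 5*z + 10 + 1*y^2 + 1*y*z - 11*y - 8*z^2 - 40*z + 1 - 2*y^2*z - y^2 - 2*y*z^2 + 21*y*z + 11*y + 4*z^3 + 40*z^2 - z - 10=-2*y^2*z + y*(-2*z^2 + 22*z) + 4*z^3 + 32*z^2 - 36*z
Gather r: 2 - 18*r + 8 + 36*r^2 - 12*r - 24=36*r^2 - 30*r - 14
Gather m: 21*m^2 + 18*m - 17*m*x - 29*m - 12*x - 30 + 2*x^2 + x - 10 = 21*m^2 + m*(-17*x - 11) + 2*x^2 - 11*x - 40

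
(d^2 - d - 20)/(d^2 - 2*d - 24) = (d - 5)/(d - 6)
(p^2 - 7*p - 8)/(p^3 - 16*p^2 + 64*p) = (p + 1)/(p*(p - 8))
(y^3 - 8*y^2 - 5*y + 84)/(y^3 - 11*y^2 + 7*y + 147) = (y - 4)/(y - 7)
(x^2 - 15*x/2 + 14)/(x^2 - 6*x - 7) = (-x^2 + 15*x/2 - 14)/(-x^2 + 6*x + 7)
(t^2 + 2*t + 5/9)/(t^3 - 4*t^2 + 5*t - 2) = (t^2 + 2*t + 5/9)/(t^3 - 4*t^2 + 5*t - 2)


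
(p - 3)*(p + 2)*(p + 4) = p^3 + 3*p^2 - 10*p - 24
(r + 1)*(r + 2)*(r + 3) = r^3 + 6*r^2 + 11*r + 6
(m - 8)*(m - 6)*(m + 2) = m^3 - 12*m^2 + 20*m + 96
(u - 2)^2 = u^2 - 4*u + 4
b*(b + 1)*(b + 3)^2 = b^4 + 7*b^3 + 15*b^2 + 9*b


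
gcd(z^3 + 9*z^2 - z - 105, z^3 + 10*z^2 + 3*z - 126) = z^2 + 4*z - 21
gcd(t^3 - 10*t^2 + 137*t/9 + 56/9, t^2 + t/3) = t + 1/3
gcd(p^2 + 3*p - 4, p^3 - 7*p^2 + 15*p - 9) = p - 1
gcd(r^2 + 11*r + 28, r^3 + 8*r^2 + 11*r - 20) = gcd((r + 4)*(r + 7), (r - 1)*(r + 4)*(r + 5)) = r + 4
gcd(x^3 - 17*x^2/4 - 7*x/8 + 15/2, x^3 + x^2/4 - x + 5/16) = x + 5/4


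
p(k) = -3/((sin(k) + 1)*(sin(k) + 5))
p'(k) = 3*cos(k)/((sin(k) + 1)*(sin(k) + 5)^2) + 3*cos(k)/((sin(k) + 1)^2*(sin(k) + 5)) = 6*(sin(k) + 3)*cos(k)/((sin(k) + 1)^2*(sin(k) + 5)^2)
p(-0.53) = -1.35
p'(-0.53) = 2.61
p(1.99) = -0.27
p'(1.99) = -0.07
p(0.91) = -0.29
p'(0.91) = 0.13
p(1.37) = -0.25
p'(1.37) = 0.03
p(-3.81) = -0.33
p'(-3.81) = -0.21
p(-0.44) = -1.14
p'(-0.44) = 2.03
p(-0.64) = -1.69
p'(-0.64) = 3.68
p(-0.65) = -1.73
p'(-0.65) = 3.80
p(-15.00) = -1.97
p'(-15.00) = -4.63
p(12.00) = -1.45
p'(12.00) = 2.92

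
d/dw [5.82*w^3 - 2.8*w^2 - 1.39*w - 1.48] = 17.46*w^2 - 5.6*w - 1.39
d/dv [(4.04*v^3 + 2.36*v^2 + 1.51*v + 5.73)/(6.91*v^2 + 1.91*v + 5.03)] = (27.9164*v^4 + 15.4328*v^3 + 55.0371*v^2 - 55.447*v - 3.349)/(47.7481*v^4 + 26.3962*v^3 + 73.1627*v^2 + 19.2146*v + 25.3009)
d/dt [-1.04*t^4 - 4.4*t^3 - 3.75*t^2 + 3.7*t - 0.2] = -4.16*t^3 - 13.2*t^2 - 7.5*t + 3.7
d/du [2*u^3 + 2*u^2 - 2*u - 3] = 6*u^2 + 4*u - 2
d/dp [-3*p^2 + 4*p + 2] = 4 - 6*p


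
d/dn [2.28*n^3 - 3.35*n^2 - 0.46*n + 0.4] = 6.84*n^2 - 6.7*n - 0.46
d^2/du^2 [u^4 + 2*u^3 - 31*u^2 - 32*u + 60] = 12*u^2 + 12*u - 62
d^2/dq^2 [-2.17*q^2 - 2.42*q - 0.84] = -4.34000000000000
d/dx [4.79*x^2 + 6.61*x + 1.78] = 9.58*x + 6.61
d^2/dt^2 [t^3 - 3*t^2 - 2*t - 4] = 6*t - 6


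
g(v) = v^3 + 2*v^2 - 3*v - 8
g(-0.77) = -4.96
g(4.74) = 129.21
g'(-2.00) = 1.00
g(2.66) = 16.99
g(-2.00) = -2.00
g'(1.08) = 4.82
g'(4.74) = 83.36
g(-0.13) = -7.58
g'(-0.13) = -3.47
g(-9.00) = -548.00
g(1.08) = -7.65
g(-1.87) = -1.94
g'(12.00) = 477.00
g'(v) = 3*v^2 + 4*v - 3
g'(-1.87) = 0.01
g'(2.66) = 28.87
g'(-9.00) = 204.00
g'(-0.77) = -4.30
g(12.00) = 1972.00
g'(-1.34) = -2.97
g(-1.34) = -2.79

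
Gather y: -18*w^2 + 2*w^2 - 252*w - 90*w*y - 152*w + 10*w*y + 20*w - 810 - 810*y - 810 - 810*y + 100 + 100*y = -16*w^2 - 384*w + y*(-80*w - 1520) - 1520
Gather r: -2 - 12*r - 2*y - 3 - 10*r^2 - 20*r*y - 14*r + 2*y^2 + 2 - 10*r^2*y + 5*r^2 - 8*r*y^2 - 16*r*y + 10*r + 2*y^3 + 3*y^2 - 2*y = r^2*(-10*y - 5) + r*(-8*y^2 - 36*y - 16) + 2*y^3 + 5*y^2 - 4*y - 3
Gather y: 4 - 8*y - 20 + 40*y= 32*y - 16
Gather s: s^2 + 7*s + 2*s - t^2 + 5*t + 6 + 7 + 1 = s^2 + 9*s - t^2 + 5*t + 14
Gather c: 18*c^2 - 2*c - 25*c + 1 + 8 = 18*c^2 - 27*c + 9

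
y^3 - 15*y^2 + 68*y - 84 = (y - 7)*(y - 6)*(y - 2)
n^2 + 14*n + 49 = (n + 7)^2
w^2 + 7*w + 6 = (w + 1)*(w + 6)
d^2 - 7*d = d*(d - 7)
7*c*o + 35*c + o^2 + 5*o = (7*c + o)*(o + 5)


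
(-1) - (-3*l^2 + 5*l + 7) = 3*l^2 - 5*l - 8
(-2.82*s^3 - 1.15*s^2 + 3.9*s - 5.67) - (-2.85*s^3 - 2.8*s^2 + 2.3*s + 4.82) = 0.0300000000000002*s^3 + 1.65*s^2 + 1.6*s - 10.49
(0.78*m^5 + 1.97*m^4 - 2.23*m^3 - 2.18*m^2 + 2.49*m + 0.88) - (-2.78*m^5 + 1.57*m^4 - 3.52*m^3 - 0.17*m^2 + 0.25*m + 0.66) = 3.56*m^5 + 0.4*m^4 + 1.29*m^3 - 2.01*m^2 + 2.24*m + 0.22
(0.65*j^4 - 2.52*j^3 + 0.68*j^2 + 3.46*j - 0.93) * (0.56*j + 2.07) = 0.364*j^5 - 0.0657000000000003*j^4 - 4.8356*j^3 + 3.3452*j^2 + 6.6414*j - 1.9251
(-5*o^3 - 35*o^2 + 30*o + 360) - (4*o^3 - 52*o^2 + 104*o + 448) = -9*o^3 + 17*o^2 - 74*o - 88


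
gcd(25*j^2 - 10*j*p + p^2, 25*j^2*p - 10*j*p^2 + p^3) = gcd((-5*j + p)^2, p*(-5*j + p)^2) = 25*j^2 - 10*j*p + p^2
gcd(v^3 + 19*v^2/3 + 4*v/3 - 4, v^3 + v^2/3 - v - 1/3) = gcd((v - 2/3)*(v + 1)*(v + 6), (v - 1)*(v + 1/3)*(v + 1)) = v + 1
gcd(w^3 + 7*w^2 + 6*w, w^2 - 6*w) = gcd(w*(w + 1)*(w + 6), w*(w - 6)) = w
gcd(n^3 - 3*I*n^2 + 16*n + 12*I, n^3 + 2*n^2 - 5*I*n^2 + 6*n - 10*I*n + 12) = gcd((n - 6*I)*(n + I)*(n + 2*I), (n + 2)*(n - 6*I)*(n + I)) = n^2 - 5*I*n + 6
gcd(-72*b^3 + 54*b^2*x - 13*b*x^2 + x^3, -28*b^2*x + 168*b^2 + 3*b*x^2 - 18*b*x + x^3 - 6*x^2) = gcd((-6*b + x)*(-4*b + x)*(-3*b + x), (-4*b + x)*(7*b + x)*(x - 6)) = -4*b + x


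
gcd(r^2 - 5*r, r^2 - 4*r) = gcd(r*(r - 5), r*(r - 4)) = r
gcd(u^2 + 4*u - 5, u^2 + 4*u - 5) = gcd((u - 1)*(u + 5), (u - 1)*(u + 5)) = u^2 + 4*u - 5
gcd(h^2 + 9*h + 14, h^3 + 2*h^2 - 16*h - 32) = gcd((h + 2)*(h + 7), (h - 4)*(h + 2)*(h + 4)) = h + 2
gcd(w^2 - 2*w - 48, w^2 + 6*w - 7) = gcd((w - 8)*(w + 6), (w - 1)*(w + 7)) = 1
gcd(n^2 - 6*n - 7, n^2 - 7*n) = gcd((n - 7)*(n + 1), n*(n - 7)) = n - 7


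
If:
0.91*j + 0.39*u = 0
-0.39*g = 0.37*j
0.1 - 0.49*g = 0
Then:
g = 0.20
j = -0.22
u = 0.50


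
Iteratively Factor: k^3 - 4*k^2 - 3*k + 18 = (k - 3)*(k^2 - k - 6) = (k - 3)*(k + 2)*(k - 3)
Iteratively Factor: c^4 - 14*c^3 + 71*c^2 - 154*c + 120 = (c - 5)*(c^3 - 9*c^2 + 26*c - 24) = (c - 5)*(c - 2)*(c^2 - 7*c + 12) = (c - 5)*(c - 4)*(c - 2)*(c - 3)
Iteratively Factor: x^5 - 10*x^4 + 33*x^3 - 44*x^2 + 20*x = (x - 1)*(x^4 - 9*x^3 + 24*x^2 - 20*x) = (x - 2)*(x - 1)*(x^3 - 7*x^2 + 10*x) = (x - 2)^2*(x - 1)*(x^2 - 5*x) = x*(x - 2)^2*(x - 1)*(x - 5)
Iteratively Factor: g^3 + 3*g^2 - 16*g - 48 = (g + 4)*(g^2 - g - 12) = (g + 3)*(g + 4)*(g - 4)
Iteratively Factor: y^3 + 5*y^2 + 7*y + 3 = (y + 3)*(y^2 + 2*y + 1) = (y + 1)*(y + 3)*(y + 1)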